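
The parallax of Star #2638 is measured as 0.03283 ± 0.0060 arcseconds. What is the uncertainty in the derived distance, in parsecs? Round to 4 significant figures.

d = 1/p, so σ_d = σ_p / p².
σ_d = 0.00600 / (0.03283)² = 0.00600 / 0.0010778 = 5.5669 pc.

5.567 pc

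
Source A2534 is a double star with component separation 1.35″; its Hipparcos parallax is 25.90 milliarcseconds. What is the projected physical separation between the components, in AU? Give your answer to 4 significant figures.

52.12 AU

d = 1/p = 1/0.02590″ = 38.61 pc.
At distance d (pc), an angle of θ arcsec spans θ·d AU: s = 1.35 × 38.61 = 52.124 AU.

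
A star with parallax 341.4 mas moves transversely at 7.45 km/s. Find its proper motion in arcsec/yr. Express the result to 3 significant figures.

0.537 arcsec/yr

d = 1/p = 1/0.3414″ = 2.9291 pc.
μ = v_t / (4.74 d) = 7.45 / (4.74 × 2.9291) = 7.45 / 13.884 = 0.53659 ″/yr.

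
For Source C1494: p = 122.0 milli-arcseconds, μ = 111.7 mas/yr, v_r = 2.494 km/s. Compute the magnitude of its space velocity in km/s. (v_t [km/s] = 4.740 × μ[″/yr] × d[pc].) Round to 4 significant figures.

d = 1/p = 1/0.1220″ = 8.1967 pc.
μ = 111.7 mas/yr = 0.1117 ″/yr.
v_t = 4.740 μ d = 4.740 × 0.1117 × 8.1967 = 4.3398 km/s.
v = √(v_r² + v_t²) = √(2.494² + 4.3398²) = √25.0539 = 5.0054 km/s.

5.005 km/s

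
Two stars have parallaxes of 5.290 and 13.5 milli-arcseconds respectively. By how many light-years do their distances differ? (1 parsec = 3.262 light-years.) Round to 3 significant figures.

d_A = 1/0.005290″ = 189.04 pc; d_B = 1/0.01350″ = 74.074 pc.
|d_B − d_A| = |74.074 − 189.04| = 114.97 pc = 114.97 × 3.262 ly = 375.03 ly.

375 ly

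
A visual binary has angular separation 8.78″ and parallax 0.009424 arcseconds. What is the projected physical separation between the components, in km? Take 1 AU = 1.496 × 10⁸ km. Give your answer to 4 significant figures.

d = 1/p = 1/0.009424″ = 106.11 pc.
At distance d (pc), an angle of θ arcsec spans θ·d AU: s = 8.78 × 106.11 = 931.65 AU.
= 931.65 × 1.496 × 10⁸ km = 1.3937 × 10^11 km.

1.394 × 10^11 km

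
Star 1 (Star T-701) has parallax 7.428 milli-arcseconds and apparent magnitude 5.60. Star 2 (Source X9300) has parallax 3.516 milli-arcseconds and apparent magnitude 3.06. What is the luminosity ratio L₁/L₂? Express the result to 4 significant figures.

d₁ = 1/p₁ = 1/0.007428″ = 134.63 pc; d₂ = 1/p₂ = 1/0.003516″ = 284.41 pc.
M₁ = m₁ − 5 log₁₀ d₁ + 5 = 5.60 − 10.6457 + 5 = -0.0457.
M₂ = 3.06 − 12.2697 + 5 = -4.2097.
L₁/L₂ = 10^(0.4(M₂ − M₁)) = 10^(0.4 × (-4.1640)) = 10^(-1.66560) = 0.021597.

L₁/L₂ = 0.02160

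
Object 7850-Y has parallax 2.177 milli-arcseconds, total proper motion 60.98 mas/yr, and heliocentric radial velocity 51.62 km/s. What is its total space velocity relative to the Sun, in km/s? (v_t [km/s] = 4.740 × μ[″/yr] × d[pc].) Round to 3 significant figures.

d = 1/p = 1/0.002177″ = 459.35 pc.
μ = 60.98 mas/yr = 0.06098 ″/yr.
v_t = 4.740 μ d = 4.740 × 0.06098 × 459.35 = 132.77 km/s.
v = √(v_r² + v_t²) = √(51.62² + 132.77²) = √20292.5 = 142.45 km/s.

142 km/s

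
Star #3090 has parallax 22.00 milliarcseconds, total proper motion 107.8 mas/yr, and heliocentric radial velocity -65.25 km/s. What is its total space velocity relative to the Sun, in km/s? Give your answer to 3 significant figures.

d = 1/p = 1/0.02200″ = 45.455 pc.
μ = 107.8 mas/yr = 0.1078 ″/yr.
v_t = 4.740 μ d = 4.740 × 0.1078 × 45.455 = 23.226 km/s.
v = √(v_r² + v_t²) = √((-65.25)² + 23.226²) = √4797.01 = 69.26 km/s.

69.3 km/s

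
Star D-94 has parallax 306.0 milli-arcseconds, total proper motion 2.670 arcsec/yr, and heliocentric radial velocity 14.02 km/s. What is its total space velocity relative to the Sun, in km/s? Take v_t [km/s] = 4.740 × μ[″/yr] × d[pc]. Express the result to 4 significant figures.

d = 1/p = 1/0.3060″ = 3.268 pc.
v_t = 4.740 μ d = 4.740 × 2.670 × 3.268 = 41.359 km/s.
v = √(v_r² + v_t²) = √(14.02² + 41.359²) = √1907.13 = 43.671 km/s.

43.67 km/s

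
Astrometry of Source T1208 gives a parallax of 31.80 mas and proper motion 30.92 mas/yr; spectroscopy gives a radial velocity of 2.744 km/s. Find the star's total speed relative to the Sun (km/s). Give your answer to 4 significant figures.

5.364 km/s

d = 1/p = 1/0.03180″ = 31.447 pc.
μ = 30.92 mas/yr = 0.03092 ″/yr.
v_t = 4.740 μ d = 4.740 × 0.03092 × 31.447 = 4.6089 km/s.
v = √(v_r² + v_t²) = √(2.744² + 4.6089²) = √28.7715 = 5.3639 km/s.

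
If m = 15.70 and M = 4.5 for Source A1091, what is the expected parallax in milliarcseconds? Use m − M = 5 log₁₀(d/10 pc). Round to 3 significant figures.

m − M = 15.70 − 4.5 = 11.20.
d = 10^((m−M)/5 + 1) = 10^3.240 = 1737.8 pc.
p = 1/d = 1/1737.8 = 0.00057544 arcsec = 0.57544 mas.

0.575 mas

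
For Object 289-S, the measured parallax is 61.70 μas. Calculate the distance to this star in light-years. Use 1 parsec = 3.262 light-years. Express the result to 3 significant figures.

52900 light years

p = 61.70 μas = 0.00006170 arcsec.
d = 1/p = 1/0.00006170 = 16207 pc.
In light-years: 16207 × 3.262 = 52867 ly.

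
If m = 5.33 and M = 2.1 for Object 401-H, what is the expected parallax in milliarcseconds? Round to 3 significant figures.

22.6 mas

m − M = 5.33 − 2.1 = 3.23.
d = 10^((m−M)/5 + 1) = 10^1.646 = 44.259 pc.
p = 1/d = 1/44.259 = 0.022594 arcsec = 22.594 mas.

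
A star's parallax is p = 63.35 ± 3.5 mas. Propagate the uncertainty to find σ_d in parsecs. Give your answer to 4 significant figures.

d = 1/p, so σ_d = σ_p / p².
σ_d = 0.00350 / (0.06335)² = 0.00350 / 0.0040132 = 0.87212 pc.

0.8721 pc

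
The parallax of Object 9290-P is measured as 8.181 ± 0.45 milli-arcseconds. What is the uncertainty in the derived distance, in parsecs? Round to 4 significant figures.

d = 1/p, so σ_d = σ_p / p².
σ_d = 0.000450 / (0.008181)² = 0.000450 / 0.000066929 = 6.7235 pc.

6.724 pc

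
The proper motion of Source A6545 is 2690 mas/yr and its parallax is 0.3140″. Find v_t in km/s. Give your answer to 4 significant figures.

40.61 km/s

d = 1/p = 1/0.3140″ = 3.1847 pc.
μ = 2690 mas/yr = 2.69 ″/yr.
v_t = 4.74 × μ × d = 4.74 × 2.69 × 3.1847 = 40.607 km/s.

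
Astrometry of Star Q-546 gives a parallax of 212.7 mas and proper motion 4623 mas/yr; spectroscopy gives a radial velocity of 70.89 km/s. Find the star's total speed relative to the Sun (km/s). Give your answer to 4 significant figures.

125.1 km/s

d = 1/p = 1/0.2127″ = 4.7015 pc.
μ = 4623 mas/yr = 4.623 ″/yr.
v_t = 4.740 μ d = 4.740 × 4.623 × 4.7015 = 103.02 km/s.
v = √(v_r² + v_t²) = √(70.89² + 103.02²) = √15638.5 = 125.05 km/s.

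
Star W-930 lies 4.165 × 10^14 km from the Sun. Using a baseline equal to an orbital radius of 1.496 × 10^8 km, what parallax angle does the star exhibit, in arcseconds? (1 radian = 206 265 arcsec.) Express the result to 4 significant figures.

θ ≈ B/d = (1.496 × 10^8) / (4.165 × 10^14) = 3.5918 × 10^-7 rad.
In arcseconds: 3.5918 × 10^-7 × 206265 = 0.074086″.

0.07409 arcsec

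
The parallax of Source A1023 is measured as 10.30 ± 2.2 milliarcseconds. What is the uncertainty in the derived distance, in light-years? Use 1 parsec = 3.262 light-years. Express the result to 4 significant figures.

d = 1/p, so σ_d = σ_p / p².
σ_d = 0.00220 / (0.01030)² = 0.00220 / 0.00010609 = 20.737 pc = 20.737 × 3.262 ly = 67.644 ly.

67.64 ly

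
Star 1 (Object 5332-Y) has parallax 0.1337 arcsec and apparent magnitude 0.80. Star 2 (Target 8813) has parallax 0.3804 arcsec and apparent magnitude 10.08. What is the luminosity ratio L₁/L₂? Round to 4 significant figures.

d₁ = 1/p₁ = 1/0.1337″ = 7.4794 pc; d₂ = 1/p₂ = 1/0.3804″ = 2.6288 pc.
M₁ = m₁ − 5 log₁₀ d₁ + 5 = 0.80 − 4.3693 + 5 = 1.4307.
M₂ = 10.08 − 2.0988 + 5 = 12.9812.
L₁/L₂ = 10^(0.4(M₂ − M₁)) = 10^(0.4 × 11.5505) = 10^4.62020 = 41706.

L₁/L₂ = 41710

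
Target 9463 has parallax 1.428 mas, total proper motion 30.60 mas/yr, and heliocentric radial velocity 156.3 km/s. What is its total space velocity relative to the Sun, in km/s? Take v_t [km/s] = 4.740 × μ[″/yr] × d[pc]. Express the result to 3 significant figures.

186 km/s

d = 1/p = 1/0.001428″ = 700.28 pc.
μ = 30.60 mas/yr = 0.03060 ″/yr.
v_t = 4.740 μ d = 4.740 × 0.03060 × 700.28 = 101.57 km/s.
v = √(v_r² + v_t²) = √(156.3² + 101.57²) = √34746.2 = 186.4 km/s.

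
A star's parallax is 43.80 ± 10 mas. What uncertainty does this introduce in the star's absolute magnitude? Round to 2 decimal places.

M = m − 5 log₁₀ d + 5 = m + 5 log₁₀ p + 5, so ∂M/∂p = 5/(p ln 10).
σ_M = (5/ln 10) · (σ_p/p) = 2.1715 × 10/43.80 = 2.1715 × 0.22831 = 0.49578.

σ_M = 0.50 mag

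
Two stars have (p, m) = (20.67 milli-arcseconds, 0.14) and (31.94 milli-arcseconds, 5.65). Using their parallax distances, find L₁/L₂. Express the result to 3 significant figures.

d₁ = 1/p₁ = 1/0.02067″ = 48.379 pc; d₂ = 1/p₂ = 1/0.03194″ = 31.309 pc.
M₁ = m₁ − 5 log₁₀ d₁ + 5 = 0.14 − 8.4233 + 5 = -3.2833.
M₂ = 5.65 − 7.4783 + 5 = 3.1717.
L₁/L₂ = 10^(0.4(M₂ − M₁)) = 10^(0.4 × 6.4550) = 10^2.58200 = 381.94.

L₁/L₂ = 382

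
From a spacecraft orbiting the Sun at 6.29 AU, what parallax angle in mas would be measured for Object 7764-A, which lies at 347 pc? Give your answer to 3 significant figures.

p (arcsec) = B (AU) / d (pc).
p = 6.29 / 347 = 0.018127 arcsec = 18.127 mas.

18.1 mas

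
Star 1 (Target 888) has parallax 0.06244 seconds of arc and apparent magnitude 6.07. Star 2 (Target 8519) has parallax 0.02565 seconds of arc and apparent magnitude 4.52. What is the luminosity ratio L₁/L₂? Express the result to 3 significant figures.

L₁/L₂ = 0.0405

d₁ = 1/p₁ = 1/0.06244″ = 16.015 pc; d₂ = 1/p₂ = 1/0.02565″ = 38.986 pc.
M₁ = m₁ − 5 log₁₀ d₁ + 5 = 6.07 − 6.0226 + 5 = 5.0474.
M₂ = 4.52 − 7.9545 + 5 = 1.5655.
L₁/L₂ = 10^(0.4(M₂ − M₁)) = 10^(0.4 × (-3.4819)) = 10^(-1.39276) = 0.04048.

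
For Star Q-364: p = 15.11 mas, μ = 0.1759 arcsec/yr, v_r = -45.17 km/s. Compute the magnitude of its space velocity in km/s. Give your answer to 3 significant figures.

71.3 km/s

d = 1/p = 1/0.01511″ = 66.181 pc.
v_t = 4.740 μ d = 4.740 × 0.1759 × 66.181 = 55.179 km/s.
v = √(v_r² + v_t²) = √((-45.17)² + 55.179²) = √5085.05 = 71.31 km/s.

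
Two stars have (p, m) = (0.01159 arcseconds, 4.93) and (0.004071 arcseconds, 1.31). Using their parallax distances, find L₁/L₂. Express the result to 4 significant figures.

d₁ = 1/p₁ = 1/0.01159″ = 86.281 pc; d₂ = 1/p₂ = 1/0.004071″ = 245.64 pc.
M₁ = m₁ − 5 log₁₀ d₁ + 5 = 4.93 − 9.6796 + 5 = 0.2504.
M₂ = 1.31 − 11.9515 + 5 = -5.6415.
L₁/L₂ = 10^(0.4(M₂ − M₁)) = 10^(0.4 × (-5.8919)) = 10^(-2.35676) = 0.0043978.

L₁/L₂ = 0.004398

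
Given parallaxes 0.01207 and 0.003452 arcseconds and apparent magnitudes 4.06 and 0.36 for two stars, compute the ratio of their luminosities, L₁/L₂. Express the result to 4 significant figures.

d₁ = 1/p₁ = 1/0.01207″ = 82.85 pc; d₂ = 1/p₂ = 1/0.003452″ = 289.69 pc.
M₁ = m₁ − 5 log₁₀ d₁ + 5 = 4.06 − 9.5915 + 5 = -0.5315.
M₂ = 0.36 − 12.3097 + 5 = -6.9497.
L₁/L₂ = 10^(0.4(M₂ − M₁)) = 10^(0.4 × (-6.4182)) = 10^(-2.56728) = 0.0027084.

L₁/L₂ = 0.002708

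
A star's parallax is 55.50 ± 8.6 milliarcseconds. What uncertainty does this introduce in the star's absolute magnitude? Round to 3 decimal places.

σ_M = 0.336 mag

M = m − 5 log₁₀ d + 5 = m + 5 log₁₀ p + 5, so ∂M/∂p = 5/(p ln 10).
σ_M = (5/ln 10) · (σ_p/p) = 2.1715 × 8.6/55.50 = 2.1715 × 0.15495 = 0.33647.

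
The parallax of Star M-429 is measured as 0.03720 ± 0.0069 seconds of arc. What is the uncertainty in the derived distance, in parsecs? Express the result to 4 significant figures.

4.986 pc

d = 1/p, so σ_d = σ_p / p².
σ_d = 0.00690 / (0.03720)² = 0.00690 / 0.0013838 = 4.9863 pc.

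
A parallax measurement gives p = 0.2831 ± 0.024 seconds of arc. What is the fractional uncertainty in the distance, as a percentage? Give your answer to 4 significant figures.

For d = 1/p, |σ_d/d| = |σ_p/p|.
σ_p/p = 0.024 / 0.2831 = 0.084776 = 8.4776%.

8.478%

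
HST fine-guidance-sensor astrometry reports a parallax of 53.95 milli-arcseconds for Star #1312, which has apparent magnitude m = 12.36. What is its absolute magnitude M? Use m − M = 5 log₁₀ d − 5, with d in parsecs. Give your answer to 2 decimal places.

M = 11.02

d = 1/p = 1/0.05395″ = 18.536 pc.
m − M = 5 log₁₀(18.536) − 5 = 6.3401 − 5 = 1.3401.
M = m − (m − M) = 12.36 − 1.3401 = 11.02.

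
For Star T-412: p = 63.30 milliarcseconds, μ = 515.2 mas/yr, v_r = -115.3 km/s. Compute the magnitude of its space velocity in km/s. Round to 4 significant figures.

d = 1/p = 1/0.06330″ = 15.798 pc.
μ = 515.2 mas/yr = 0.5152 ″/yr.
v_t = 4.740 μ d = 4.740 × 0.5152 × 15.798 = 38.579 km/s.
v = √(v_r² + v_t²) = √((-115.3)² + 38.579²) = √14782.4 = 121.58 km/s.

121.6 km/s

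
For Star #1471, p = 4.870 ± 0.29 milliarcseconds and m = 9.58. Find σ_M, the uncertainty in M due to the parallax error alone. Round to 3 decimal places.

M = m − 5 log₁₀ d + 5 = m + 5 log₁₀ p + 5, so ∂M/∂p = 5/(p ln 10).
σ_M = (5/ln 10) · (σ_p/p) = 2.1715 × 0.29/4.870 = 2.1715 × 0.059548 = 0.12931.

σ_M = 0.129 mag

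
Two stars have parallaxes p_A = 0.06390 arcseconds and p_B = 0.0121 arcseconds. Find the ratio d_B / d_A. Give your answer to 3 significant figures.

Since d = 1/p, d_B/d_A = p_A/p_B.
= 0.06390 / 0.0121 = 5.281.

5.28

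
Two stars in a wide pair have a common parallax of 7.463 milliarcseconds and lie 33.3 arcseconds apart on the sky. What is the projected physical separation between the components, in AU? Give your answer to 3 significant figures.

4460 AU

d = 1/p = 1/0.007463″ = 133.99 pc.
At distance d (pc), an angle of θ arcsec spans θ·d AU: s = 33.3 × 133.99 = 4461.9 AU.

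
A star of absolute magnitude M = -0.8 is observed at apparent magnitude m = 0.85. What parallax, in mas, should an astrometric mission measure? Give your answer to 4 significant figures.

46.77 mas

m − M = 0.85 − (-0.8) = 1.65.
d = 10^((m−M)/5 + 1) = 10^1.330 = 21.38 pc.
p = 1/d = 1/21.38 = 0.046773 arcsec = 46.773 mas.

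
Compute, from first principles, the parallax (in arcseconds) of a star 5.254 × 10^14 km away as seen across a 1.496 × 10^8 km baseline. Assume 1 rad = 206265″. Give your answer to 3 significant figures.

0.0587 arcsec

θ ≈ B/d = (1.496 × 10^8) / (5.254 × 10^14) = 2.8474 × 10^-7 rad.
In arcseconds: 2.8474 × 10^-7 × 206265 = 0.058732″.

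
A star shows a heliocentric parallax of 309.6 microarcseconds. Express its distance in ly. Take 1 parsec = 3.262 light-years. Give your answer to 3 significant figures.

p = 309.6 microarcseconds = 0.0003096 arcsec.
d = 1/p = 1/0.0003096 = 3230 pc.
In light-years: 3230 × 3.262 = 10536 ly.

10500 ly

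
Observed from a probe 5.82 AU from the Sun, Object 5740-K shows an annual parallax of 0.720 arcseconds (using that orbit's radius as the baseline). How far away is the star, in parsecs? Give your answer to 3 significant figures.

8.08 pc

With baseline B (in AU) and parallax p (in arcsec), d = B/p parsecs.
d = 5.82 / 0.720 = 8.0833 pc.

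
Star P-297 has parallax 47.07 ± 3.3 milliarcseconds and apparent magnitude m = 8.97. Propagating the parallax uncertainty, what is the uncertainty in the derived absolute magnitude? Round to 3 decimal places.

σ_M = 0.152 mag

M = m − 5 log₁₀ d + 5 = m + 5 log₁₀ p + 5, so ∂M/∂p = 5/(p ln 10).
σ_M = (5/ln 10) · (σ_p/p) = 2.1715 × 3.3/47.07 = 2.1715 × 0.070108 = 0.15224.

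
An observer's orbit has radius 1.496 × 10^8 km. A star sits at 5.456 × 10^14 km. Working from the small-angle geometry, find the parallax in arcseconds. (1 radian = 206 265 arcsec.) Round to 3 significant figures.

θ ≈ B/d = (1.496 × 10^8) / (5.456 × 10^14) = 2.7419 × 10^-7 rad.
In arcseconds: 2.7419 × 10^-7 × 206265 = 0.056556″.

0.0566 arcsec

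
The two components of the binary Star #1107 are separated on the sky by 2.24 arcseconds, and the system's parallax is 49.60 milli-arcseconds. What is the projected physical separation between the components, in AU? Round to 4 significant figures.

45.16 AU

d = 1/p = 1/0.04960″ = 20.161 pc.
At distance d (pc), an angle of θ arcsec spans θ·d AU: s = 2.24 × 20.161 = 45.161 AU.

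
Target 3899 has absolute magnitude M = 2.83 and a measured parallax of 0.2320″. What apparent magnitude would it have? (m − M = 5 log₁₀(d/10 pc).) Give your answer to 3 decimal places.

d = 1/p = 1/0.2320″ = 4.3103 pc.
m − M = 5 log₁₀ d − 5 = 5 log₁₀(4.3103) − 5 = 3.1725 − 5 = -1.8275.
m = M + (m − M) = 2.83 + (-1.8275) = 1.003.

m = 1.003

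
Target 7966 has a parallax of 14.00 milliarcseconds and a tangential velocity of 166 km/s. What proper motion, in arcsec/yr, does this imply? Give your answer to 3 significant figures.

d = 1/p = 1/0.01400″ = 71.429 pc.
μ = v_t / (4.74 d) = 166 / (4.74 × 71.429) = 166 / 338.57 = 0.4903 ″/yr.

0.490 arcsec/yr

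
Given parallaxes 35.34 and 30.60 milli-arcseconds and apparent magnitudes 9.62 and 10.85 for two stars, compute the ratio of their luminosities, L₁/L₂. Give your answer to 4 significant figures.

L₁/L₂ = 2.328

d₁ = 1/p₁ = 1/0.03534″ = 28.297 pc; d₂ = 1/p₂ = 1/0.03060″ = 32.68 pc.
M₁ = m₁ − 5 log₁₀ d₁ + 5 = 9.62 − 7.2587 + 5 = 7.3613.
M₂ = 10.85 − 7.5714 + 5 = 8.2786.
L₁/L₂ = 10^(0.4(M₂ − M₁)) = 10^(0.4 × 0.9173) = 10^0.36692 = 2.3277.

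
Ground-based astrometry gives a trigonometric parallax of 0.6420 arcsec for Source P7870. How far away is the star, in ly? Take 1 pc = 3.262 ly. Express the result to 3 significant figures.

5.08 ly

d = 1/p = 1/0.6420 = 1.5576 pc.
In light-years: 1.5576 × 3.262 = 5.0809 ly.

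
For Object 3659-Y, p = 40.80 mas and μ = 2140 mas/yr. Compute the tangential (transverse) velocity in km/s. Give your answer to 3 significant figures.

d = 1/p = 1/0.04080″ = 24.51 pc.
μ = 2140 mas/yr = 2.14 ″/yr.
v_t = 4.74 × μ × d = 4.74 × 2.14 × 24.51 = 248.62 km/s.

249 km/s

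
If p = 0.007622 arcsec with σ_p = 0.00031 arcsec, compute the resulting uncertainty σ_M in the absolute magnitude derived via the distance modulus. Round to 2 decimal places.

σ_M = 0.09 mag

M = m − 5 log₁₀ d + 5 = m + 5 log₁₀ p + 5, so ∂M/∂p = 5/(p ln 10).
σ_M = (5/ln 10) · (σ_p/p) = 2.1715 × 0.00031/0.007622 = 2.1715 × 0.040672 = 0.088319.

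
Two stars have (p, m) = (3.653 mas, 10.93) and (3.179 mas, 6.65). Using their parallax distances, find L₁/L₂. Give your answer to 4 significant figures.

L₁/L₂ = 0.01470

d₁ = 1/p₁ = 1/0.003653″ = 273.75 pc; d₂ = 1/p₂ = 1/0.003179″ = 314.56 pc.
M₁ = m₁ − 5 log₁₀ d₁ + 5 = 10.93 − 12.1868 + 5 = 3.7432.
M₂ = 6.65 − 12.4885 + 5 = -0.8385.
L₁/L₂ = 10^(0.4(M₂ − M₁)) = 10^(0.4 × (-4.5817)) = 10^(-1.83268) = 0.0147.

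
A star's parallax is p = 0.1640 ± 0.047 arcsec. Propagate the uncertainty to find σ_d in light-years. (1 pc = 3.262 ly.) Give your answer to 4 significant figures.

d = 1/p, so σ_d = σ_p / p².
σ_d = 0.0470 / (0.1640)² = 0.0470 / 0.026896 = 1.7475 pc = 1.7475 × 3.262 ly = 5.7003 ly.

5.700 ly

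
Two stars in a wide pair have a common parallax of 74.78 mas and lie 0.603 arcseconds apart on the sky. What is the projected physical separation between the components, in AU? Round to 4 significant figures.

8.064 AU

d = 1/p = 1/0.07478″ = 13.373 pc.
At distance d (pc), an angle of θ arcsec spans θ·d AU: s = 0.603 × 13.373 = 8.0639 AU.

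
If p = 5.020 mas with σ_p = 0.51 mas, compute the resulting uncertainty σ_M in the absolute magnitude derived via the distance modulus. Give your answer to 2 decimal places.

M = m − 5 log₁₀ d + 5 = m + 5 log₁₀ p + 5, so ∂M/∂p = 5/(p ln 10).
σ_M = (5/ln 10) · (σ_p/p) = 2.1715 × 0.51/5.020 = 2.1715 × 0.10159 = 0.2206.

σ_M = 0.22 mag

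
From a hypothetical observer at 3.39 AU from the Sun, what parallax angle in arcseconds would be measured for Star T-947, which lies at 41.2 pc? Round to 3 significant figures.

p (arcsec) = B (AU) / d (pc).
p = 3.39 / 41.2 = 0.082282 arcsec.

0.0823 arcsec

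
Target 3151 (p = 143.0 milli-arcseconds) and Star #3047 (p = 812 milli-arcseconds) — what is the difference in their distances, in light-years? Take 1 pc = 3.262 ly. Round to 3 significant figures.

18.8 ly

d_A = 1/0.1430″ = 6.993 pc; d_B = 1/0.8120″ = 1.2315 pc.
|d_B − d_A| = |1.2315 − 6.993| = 5.7615 pc = 5.7615 × 3.262 ly = 18.794 ly.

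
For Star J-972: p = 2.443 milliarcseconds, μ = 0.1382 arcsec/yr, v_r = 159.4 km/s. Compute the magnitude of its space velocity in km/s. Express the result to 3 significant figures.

d = 1/p = 1/0.002443″ = 409.33 pc.
v_t = 4.740 μ d = 4.740 × 0.1382 × 409.33 = 268.14 km/s.
v = √(v_r² + v_t²) = √(159.4² + 268.14²) = √97307.4 = 311.94 km/s.

312 km/s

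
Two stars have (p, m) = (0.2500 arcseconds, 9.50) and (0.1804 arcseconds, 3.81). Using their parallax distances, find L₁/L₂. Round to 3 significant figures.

d₁ = 1/p₁ = 1/0.2500″ = 4 pc; d₂ = 1/p₂ = 1/0.1804″ = 5.5432 pc.
M₁ = m₁ − 5 log₁₀ d₁ + 5 = 9.50 − 3.0103 + 5 = 11.4897.
M₂ = 3.81 − 3.7188 + 5 = 5.0912.
L₁/L₂ = 10^(0.4(M₂ − M₁)) = 10^(0.4 × (-6.3985)) = 10^(-2.55940) = 0.002758.

L₁/L₂ = 0.00276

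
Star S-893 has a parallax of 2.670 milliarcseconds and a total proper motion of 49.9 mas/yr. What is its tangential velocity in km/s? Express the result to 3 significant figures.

88.6 km/s

d = 1/p = 1/0.002670″ = 374.53 pc.
μ = 49.9 mas/yr = 0.0499 ″/yr.
v_t = 4.74 × μ × d = 4.74 × 0.0499 × 374.53 = 88.586 km/s.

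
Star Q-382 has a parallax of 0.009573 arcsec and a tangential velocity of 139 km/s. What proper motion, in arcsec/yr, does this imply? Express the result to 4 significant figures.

d = 1/p = 1/0.009573″ = 104.46 pc.
μ = v_t / (4.74 d) = 139 / (4.74 × 104.46) = 139 / 495.14 = 0.28073 ″/yr.

0.2807 arcsec/yr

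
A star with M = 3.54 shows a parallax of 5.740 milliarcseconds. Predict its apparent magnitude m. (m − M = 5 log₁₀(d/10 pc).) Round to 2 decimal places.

d = 1/p = 1/0.005740″ = 174.22 pc.
m − M = 5 log₁₀ d − 5 = 5 log₁₀(174.22) − 5 = 11.2055 − 5 = 6.2055.
m = M + (m − M) = 3.54 + 6.2055 = 9.75.

m = 9.75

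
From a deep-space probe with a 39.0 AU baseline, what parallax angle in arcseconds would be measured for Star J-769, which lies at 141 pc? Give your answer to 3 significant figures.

0.277 arcsec

p (arcsec) = B (AU) / d (pc).
p = 39.0 / 141 = 0.2766 arcsec.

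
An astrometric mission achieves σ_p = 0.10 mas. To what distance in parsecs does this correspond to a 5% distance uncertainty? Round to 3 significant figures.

500 pc

σ_d/d = σ_p/p, so the condition is σ_p/p ≤ 0.05, i.e. p ≥ σ_p/0.05.
p_min = 0.10/0.05 = 2 mas = 0.002 arcsec.
d_max = 1/p_min = 1/0.002 = 500 pc.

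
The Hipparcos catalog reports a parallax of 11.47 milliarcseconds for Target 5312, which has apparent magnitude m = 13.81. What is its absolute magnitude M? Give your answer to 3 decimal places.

M = 9.108

d = 1/p = 1/0.01147″ = 87.184 pc.
m − M = 5 log₁₀(87.184) − 5 = 9.7022 − 5 = 4.7022.
M = m − (m − M) = 13.81 − 4.7022 = 9.108.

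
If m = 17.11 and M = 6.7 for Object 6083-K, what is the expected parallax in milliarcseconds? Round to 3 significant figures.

m − M = 17.11 − 6.7 = 10.41.
d = 10^((m−M)/5 + 1) = 10^3.082 = 1207.8 pc.
p = 1/d = 1/1207.8 = 0.00082795 arcsec = 0.82795 mas.

0.828 mas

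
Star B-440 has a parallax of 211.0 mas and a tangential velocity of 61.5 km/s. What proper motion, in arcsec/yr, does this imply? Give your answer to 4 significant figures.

2.738 arcsec/yr

d = 1/p = 1/0.2110″ = 4.7393 pc.
μ = v_t / (4.74 d) = 61.5 / (4.74 × 4.7393) = 61.5 / 22.464 = 2.7377 ″/yr.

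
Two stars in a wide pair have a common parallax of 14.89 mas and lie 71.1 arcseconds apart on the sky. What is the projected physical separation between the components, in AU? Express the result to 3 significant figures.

d = 1/p = 1/0.01489″ = 67.159 pc.
At distance d (pc), an angle of θ arcsec spans θ·d AU: s = 71.1 × 67.159 = 4775 AU.

4780 AU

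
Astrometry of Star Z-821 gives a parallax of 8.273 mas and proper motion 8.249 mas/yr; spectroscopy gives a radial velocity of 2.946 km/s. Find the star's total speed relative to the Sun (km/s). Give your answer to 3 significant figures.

d = 1/p = 1/0.008273″ = 120.88 pc.
μ = 8.249 mas/yr = 0.008249 ″/yr.
v_t = 4.740 μ d = 4.740 × 0.008249 × 120.88 = 4.7264 km/s.
v = √(v_r² + v_t²) = √(2.946² + 4.7264²) = √31.0178 = 5.5694 km/s.

5.57 km/s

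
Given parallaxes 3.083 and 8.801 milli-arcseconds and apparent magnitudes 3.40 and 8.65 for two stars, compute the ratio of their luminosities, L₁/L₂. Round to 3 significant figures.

L₁/L₂ = 1030

d₁ = 1/p₁ = 1/0.003083″ = 324.36 pc; d₂ = 1/p₂ = 1/0.008801″ = 113.62 pc.
M₁ = m₁ − 5 log₁₀ d₁ + 5 = 3.40 − 12.5551 + 5 = -4.1551.
M₂ = 8.65 − 10.2773 + 5 = 3.3727.
L₁/L₂ = 10^(0.4(M₂ − M₁)) = 10^(0.4 × 7.5278) = 10^3.01112 = 1025.9.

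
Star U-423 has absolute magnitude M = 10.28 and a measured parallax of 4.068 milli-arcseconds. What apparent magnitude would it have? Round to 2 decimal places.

m = 17.23

d = 1/p = 1/0.004068″ = 245.82 pc.
m − M = 5 log₁₀ d − 5 = 5 log₁₀(245.82) − 5 = 11.9531 − 5 = 6.9531.
m = M + (m − M) = 10.28 + 6.9531 = 17.23.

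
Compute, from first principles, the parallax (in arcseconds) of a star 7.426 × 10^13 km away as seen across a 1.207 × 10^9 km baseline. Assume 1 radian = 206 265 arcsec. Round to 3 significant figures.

3.35 arcsec

θ ≈ B/d = (1.207 × 10^9) / (7.426 × 10^13) = 1.6254 × 10^-5 rad.
In arcseconds: 1.6254 × 10^-5 × 206265 = 3.3526″.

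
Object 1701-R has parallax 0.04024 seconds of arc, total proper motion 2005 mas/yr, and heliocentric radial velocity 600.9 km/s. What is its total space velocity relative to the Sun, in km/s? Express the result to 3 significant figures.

646 km/s

d = 1/p = 1/0.04024″ = 24.851 pc.
μ = 2005 mas/yr = 2.005 ″/yr.
v_t = 4.740 μ d = 4.740 × 2.005 × 24.851 = 236.18 km/s.
v = √(v_r² + v_t²) = √(600.9² + 236.18²) = √416862 = 645.65 km/s.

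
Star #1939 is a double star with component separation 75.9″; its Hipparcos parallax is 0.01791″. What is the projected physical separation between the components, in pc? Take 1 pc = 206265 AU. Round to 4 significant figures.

0.02055 pc

d = 1/p = 1/0.01791″ = 55.835 pc.
At distance d (pc), an angle of θ arcsec spans θ·d AU: s = 75.9 × 55.835 = 4237.9 AU.
= 4237.9 / 206265 = 0.020546 pc.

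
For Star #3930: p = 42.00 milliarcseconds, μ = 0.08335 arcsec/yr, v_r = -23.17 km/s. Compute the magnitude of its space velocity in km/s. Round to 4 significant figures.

25.01 km/s

d = 1/p = 1/0.04200″ = 23.81 pc.
v_t = 4.740 μ d = 4.740 × 0.08335 × 23.81 = 9.4068 km/s.
v = √(v_r² + v_t²) = √((-23.17)² + 9.4068²) = √625.337 = 25.007 km/s.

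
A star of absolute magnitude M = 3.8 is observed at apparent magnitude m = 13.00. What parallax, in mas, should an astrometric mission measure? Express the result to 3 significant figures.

1.45 mas

m − M = 13.00 − 3.8 = 9.20.
d = 10^((m−M)/5 + 1) = 10^2.840 = 691.83 pc.
p = 1/d = 1/691.83 = 0.0014454 arcsec = 1.4454 mas.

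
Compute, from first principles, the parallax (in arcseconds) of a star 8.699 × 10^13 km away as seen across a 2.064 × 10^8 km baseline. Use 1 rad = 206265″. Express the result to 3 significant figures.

θ ≈ B/d = (2.064 × 10^8) / (8.699 × 10^13) = 2.3727 × 10^-6 rad.
In arcseconds: 2.3727 × 10^-6 × 206265 = 0.4894″.

0.489 arcsec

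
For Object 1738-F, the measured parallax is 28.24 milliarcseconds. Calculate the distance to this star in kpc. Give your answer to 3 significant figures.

p = 28.24 milliarcseconds = 0.02824 arcsec.
d = 1/p = 1/0.02824 = 35.411 pc.
= 0.035411 kpc.

0.0354 kpc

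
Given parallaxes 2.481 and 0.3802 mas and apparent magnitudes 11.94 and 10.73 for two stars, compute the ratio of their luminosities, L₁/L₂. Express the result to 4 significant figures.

d₁ = 1/p₁ = 1/0.002481″ = 403.06 pc; d₂ = 1/p₂ = 1/0.0003802″ = 2630.2 pc.
M₁ = m₁ − 5 log₁₀ d₁ + 5 = 11.94 − 13.0268 + 5 = 3.9132.
M₂ = 10.73 − 17.0999 + 5 = -1.3699.
L₁/L₂ = 10^(0.4(M₂ − M₁)) = 10^(0.4 × (-5.2831)) = 10^(-2.11324) = 0.0077048.

L₁/L₂ = 0.007705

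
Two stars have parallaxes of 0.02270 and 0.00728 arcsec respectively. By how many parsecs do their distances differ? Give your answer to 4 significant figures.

d_A = 1/0.02270″ = 44.053 pc; d_B = 1/0.007280″ = 137.36 pc.
|d_B − d_A| = |137.36 − 44.053| = 93.307 pc.

93.31 pc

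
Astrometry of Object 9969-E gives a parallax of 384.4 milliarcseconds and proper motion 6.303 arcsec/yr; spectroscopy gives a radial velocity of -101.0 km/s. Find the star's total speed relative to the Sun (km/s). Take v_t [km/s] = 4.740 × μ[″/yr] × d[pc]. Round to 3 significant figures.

d = 1/p = 1/0.3844″ = 2.6015 pc.
v_t = 4.740 μ d = 4.740 × 6.303 × 2.6015 = 77.723 km/s.
v = √(v_r² + v_t²) = √((-101.0)² + 77.723²) = √16241.9 = 127.44 km/s.

127 km/s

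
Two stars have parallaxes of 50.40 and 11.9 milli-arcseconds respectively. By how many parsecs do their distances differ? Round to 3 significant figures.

64.2 pc

d_A = 1/0.05040″ = 19.841 pc; d_B = 1/0.01190″ = 84.034 pc.
|d_B − d_A| = |84.034 − 19.841| = 64.193 pc.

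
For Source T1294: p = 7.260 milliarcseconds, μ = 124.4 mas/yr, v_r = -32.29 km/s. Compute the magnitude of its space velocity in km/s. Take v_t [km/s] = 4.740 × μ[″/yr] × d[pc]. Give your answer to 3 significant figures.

d = 1/p = 1/0.007260″ = 137.74 pc.
μ = 124.4 mas/yr = 0.1244 ″/yr.
v_t = 4.740 μ d = 4.740 × 0.1244 × 137.74 = 81.219 km/s.
v = √(v_r² + v_t²) = √((-32.29)² + 81.219²) = √7639.17 = 87.402 km/s.

87.4 km/s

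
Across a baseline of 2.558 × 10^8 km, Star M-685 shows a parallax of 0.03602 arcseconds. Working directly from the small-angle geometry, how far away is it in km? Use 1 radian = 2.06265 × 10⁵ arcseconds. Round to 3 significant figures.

1.46 × 10^15 km

θ = 0.03602″ = 0.03602/206265 = 1.7463 × 10^-7 rad.
d = B/θ = (2.558 × 10^8) / (1.7463 × 10^-7) = 1.4648 × 10^15 km.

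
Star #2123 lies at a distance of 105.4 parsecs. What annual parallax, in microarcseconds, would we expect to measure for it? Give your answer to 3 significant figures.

9490 μas

p = 1/d = 1/105.4 = 0.0094877 arcsec.
= 0.0094877 × 10⁶ = 9487.7 μas.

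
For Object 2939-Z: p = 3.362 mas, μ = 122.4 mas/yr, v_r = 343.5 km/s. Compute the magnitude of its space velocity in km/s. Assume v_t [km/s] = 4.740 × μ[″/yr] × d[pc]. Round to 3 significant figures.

384 km/s

d = 1/p = 1/0.003362″ = 297.44 pc.
μ = 122.4 mas/yr = 0.1224 ″/yr.
v_t = 4.740 μ d = 4.740 × 0.1224 × 297.44 = 172.57 km/s.
v = √(v_r² + v_t²) = √(343.5² + 172.57²) = √147773 = 384.41 km/s.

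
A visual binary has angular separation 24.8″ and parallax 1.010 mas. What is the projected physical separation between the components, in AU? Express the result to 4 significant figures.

d = 1/p = 1/0.001010″ = 990.1 pc.
At distance d (pc), an angle of θ arcsec spans θ·d AU: s = 24.8 × 990.1 = 24554 AU.

24550 AU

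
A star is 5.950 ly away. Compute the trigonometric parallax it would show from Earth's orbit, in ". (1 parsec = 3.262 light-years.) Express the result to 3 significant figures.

d = 5.950 ly ÷ 3.262 = 1.824 pc.
p = 1/d = 1/1.824 = 0.54825 arcsec.

0.548 "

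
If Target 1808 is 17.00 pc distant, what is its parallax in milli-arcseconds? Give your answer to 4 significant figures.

58.82 mas

p = 1/d = 1/17 = 0.058824 arcsec.
= 0.058824 × 1000 = 58.824 mas.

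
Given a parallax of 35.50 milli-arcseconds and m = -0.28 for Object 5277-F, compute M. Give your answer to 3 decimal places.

d = 1/p = 1/0.03550″ = 28.169 pc.
m − M = 5 log₁₀(28.169) − 5 = 7.2489 − 5 = 2.2489.
M = m − (m − M) = -0.28 − 2.2489 = -2.529.

M = -2.529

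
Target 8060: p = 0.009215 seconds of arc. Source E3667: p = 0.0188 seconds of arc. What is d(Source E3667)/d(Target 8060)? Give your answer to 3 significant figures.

0.490

Since d = 1/p, d_B/d_A = p_A/p_B.
= 0.009215 / 0.0188 = 0.49016.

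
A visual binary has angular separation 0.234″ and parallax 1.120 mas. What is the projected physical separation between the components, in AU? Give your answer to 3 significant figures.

d = 1/p = 1/0.001120″ = 892.86 pc.
At distance d (pc), an angle of θ arcsec spans θ·d AU: s = 0.234 × 892.86 = 208.93 AU.

209 AU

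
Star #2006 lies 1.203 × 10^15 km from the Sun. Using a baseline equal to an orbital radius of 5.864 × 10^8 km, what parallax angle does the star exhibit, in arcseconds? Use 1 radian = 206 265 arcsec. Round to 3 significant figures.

θ ≈ B/d = (5.864 × 10^8) / (1.203 × 10^15) = 4.8745 × 10^-7 rad.
In arcseconds: 4.8745 × 10^-7 × 206265 = 0.10054″.

0.101 arcsec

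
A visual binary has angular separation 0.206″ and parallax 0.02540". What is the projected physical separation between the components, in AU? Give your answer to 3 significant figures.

d = 1/p = 1/0.02540″ = 39.37 pc.
At distance d (pc), an angle of θ arcsec spans θ·d AU: s = 0.206 × 39.37 = 8.1102 AU.

8.11 AU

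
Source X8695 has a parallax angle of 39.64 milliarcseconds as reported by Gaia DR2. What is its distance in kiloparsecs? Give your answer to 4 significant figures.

0.02523 kpc

p = 39.64 milliarcseconds = 0.03964 arcsec.
d = 1/p = 1/0.03964 = 25.227 pc.
= 0.025227 kpc.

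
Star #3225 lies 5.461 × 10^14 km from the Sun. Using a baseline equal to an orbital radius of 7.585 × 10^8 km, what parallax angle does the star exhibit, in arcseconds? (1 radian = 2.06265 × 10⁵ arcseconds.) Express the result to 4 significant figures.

θ ≈ B/d = (7.585 × 10^8) / (5.461 × 10^14) = 1.3889 × 10^-6 rad.
In arcseconds: 1.3889 × 10^-6 × 206265 = 0.28648″.

0.2865 arcsec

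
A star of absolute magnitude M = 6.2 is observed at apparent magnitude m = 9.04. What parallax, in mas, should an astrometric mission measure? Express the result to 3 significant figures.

m − M = 9.04 − 6.2 = 2.84.
d = 10^((m−M)/5 + 1) = 10^1.568 = 36.983 pc.
p = 1/d = 1/36.983 = 0.027039 arcsec = 27.039 mas.

27.0 mas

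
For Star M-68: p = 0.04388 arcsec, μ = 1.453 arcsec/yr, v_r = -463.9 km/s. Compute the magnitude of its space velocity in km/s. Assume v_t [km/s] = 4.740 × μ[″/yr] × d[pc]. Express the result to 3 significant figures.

490 km/s

d = 1/p = 1/0.04388″ = 22.789 pc.
v_t = 4.740 μ d = 4.740 × 1.453 × 22.789 = 156.95 km/s.
v = √(v_r² + v_t²) = √((-463.9)² + 156.95²) = √239837 = 489.73 km/s.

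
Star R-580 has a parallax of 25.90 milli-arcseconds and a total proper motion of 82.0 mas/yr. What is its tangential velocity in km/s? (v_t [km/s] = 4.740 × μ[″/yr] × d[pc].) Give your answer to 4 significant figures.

d = 1/p = 1/0.02590″ = 38.61 pc.
μ = 82.0 mas/yr = 0.0820 ″/yr.
v_t = 4.74 × μ × d = 4.74 × 0.0820 × 38.61 = 15.007 km/s.

15.01 km/s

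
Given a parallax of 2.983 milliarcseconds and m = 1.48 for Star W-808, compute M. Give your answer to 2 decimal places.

M = -6.15

d = 1/p = 1/0.002983″ = 335.23 pc.
m − M = 5 log₁₀(335.23) − 5 = 12.6267 − 5 = 7.6267.
M = m − (m − M) = 1.48 − 7.6267 = -6.15.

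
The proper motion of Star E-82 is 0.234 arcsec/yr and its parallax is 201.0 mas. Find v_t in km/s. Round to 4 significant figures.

5.518 km/s

d = 1/p = 1/0.2010″ = 4.9751 pc.
v_t = 4.74 × μ × d = 4.74 × 0.234 × 4.9751 = 5.5182 km/s.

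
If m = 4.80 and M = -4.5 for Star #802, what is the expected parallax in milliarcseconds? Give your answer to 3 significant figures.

m − M = 4.80 − (-4.5) = 9.30.
d = 10^((m−M)/5 + 1) = 10^2.860 = 724.44 pc.
p = 1/d = 1/724.44 = 0.0013804 arcsec = 1.3804 mas.

1.38 mas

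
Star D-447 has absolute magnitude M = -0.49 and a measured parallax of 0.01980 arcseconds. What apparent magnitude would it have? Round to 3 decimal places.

d = 1/p = 1/0.01980″ = 50.505 pc.
m − M = 5 log₁₀ d − 5 = 5 log₁₀(50.505) − 5 = 8.5167 − 5 = 3.5167.
m = M + (m − M) = -0.49 + 3.5167 = 3.027.

m = 3.027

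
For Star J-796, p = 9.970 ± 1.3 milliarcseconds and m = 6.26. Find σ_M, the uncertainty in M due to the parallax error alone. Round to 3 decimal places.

σ_M = 0.283 mag

M = m − 5 log₁₀ d + 5 = m + 5 log₁₀ p + 5, so ∂M/∂p = 5/(p ln 10).
σ_M = (5/ln 10) · (σ_p/p) = 2.1715 × 1.3/9.970 = 2.1715 × 0.13039 = 0.28314.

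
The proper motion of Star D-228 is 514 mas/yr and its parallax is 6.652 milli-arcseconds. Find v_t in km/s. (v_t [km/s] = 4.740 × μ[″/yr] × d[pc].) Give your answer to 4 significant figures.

366.3 km/s

d = 1/p = 1/0.006652″ = 150.33 pc.
μ = 514 mas/yr = 0.514 ″/yr.
v_t = 4.74 × μ × d = 4.74 × 0.514 × 150.33 = 366.26 km/s.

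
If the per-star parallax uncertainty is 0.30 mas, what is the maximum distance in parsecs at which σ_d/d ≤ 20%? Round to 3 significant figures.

667 pc

σ_d/d = σ_p/p, so the condition is σ_p/p ≤ 0.20, i.e. p ≥ σ_p/0.20.
p_min = 0.30/0.20 = 1.5 mas = 0.0015 arcsec.
d_max = 1/p_min = 1/0.0015 = 666.67 pc.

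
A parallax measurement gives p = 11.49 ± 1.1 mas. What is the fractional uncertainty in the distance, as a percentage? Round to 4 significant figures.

9.574%

For d = 1/p, |σ_d/d| = |σ_p/p|.
σ_p/p = 1.1 / 11.49 = 0.095735 = 9.5735%.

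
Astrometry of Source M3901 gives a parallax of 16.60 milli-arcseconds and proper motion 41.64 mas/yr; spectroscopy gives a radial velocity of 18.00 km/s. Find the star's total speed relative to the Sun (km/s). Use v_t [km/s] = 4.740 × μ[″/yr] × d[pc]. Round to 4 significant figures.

21.57 km/s

d = 1/p = 1/0.01660″ = 60.241 pc.
μ = 41.64 mas/yr = 0.04164 ″/yr.
v_t = 4.740 μ d = 4.740 × 0.04164 × 60.241 = 11.89 km/s.
v = √(v_r² + v_t²) = √(18.00² + 11.89²) = √465.372 = 21.572 km/s.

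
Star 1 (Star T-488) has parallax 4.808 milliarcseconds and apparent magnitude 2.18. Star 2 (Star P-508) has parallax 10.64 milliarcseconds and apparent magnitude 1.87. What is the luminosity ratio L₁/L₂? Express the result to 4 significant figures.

L₁/L₂ = 3.681

d₁ = 1/p₁ = 1/0.004808″ = 207.99 pc; d₂ = 1/p₂ = 1/0.01064″ = 93.985 pc.
M₁ = m₁ − 5 log₁₀ d₁ + 5 = 2.18 − 11.5902 + 5 = -4.4102.
M₂ = 1.87 − 9.8653 + 5 = -2.9953.
L₁/L₂ = 10^(0.4(M₂ − M₁)) = 10^(0.4 × 1.4149) = 10^0.56596 = 3.681.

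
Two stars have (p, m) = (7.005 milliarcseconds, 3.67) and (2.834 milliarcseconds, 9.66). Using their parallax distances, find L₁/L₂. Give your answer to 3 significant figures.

L₁/L₂ = 40.7

d₁ = 1/p₁ = 1/0.007005″ = 142.76 pc; d₂ = 1/p₂ = 1/0.002834″ = 352.86 pc.
M₁ = m₁ − 5 log₁₀ d₁ + 5 = 3.67 − 10.7730 + 5 = -2.1030.
M₂ = 9.66 − 12.7380 + 5 = 1.9220.
L₁/L₂ = 10^(0.4(M₂ − M₁)) = 10^(0.4 × 4.0250) = 10^1.61000 = 40.738.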